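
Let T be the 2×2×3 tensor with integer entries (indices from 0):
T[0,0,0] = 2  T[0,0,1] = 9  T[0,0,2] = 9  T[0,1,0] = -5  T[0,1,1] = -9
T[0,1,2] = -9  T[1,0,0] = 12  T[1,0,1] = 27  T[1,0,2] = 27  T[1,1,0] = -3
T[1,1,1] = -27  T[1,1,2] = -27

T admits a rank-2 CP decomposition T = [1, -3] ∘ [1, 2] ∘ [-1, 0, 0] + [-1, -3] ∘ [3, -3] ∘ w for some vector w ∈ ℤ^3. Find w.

Subtract the known terms from T to get the rank-1 residual R = [-1, -3] ∘ [3, -3] ∘ w, so R[i,j,k] = a[i]·b[j]·w[k]. Pick indices with nonzero a[0]·b[0] = (-1)·(3) = -3. Only the fibre through (0,0,·) is needed: R[0,0,:] = T[0,0,:] − Σₗ aₗ[0]bₗ[0]cₗ = [2, 9, 9] − (1)·(1)·[-1, 0, 0] = [3, 9, 9]. Then w[k] = R[0,0,k] / -3 for each k, giving w = [3, 9, 9] / -3 = [-1, -3, -3].

w = [-1, -3, -3]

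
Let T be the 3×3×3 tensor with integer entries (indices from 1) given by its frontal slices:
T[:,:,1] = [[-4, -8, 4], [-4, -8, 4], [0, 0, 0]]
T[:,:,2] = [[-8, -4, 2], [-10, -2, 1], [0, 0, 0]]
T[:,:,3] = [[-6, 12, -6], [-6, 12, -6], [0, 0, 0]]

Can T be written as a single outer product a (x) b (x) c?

The mode-3 unfolding of T (rows indexed by k, columns by (i,j) = (1,1), (1,2), (1,3), (2,1), (2,2), (2,3), (3,1), (3,2), (3,3)) is [[-4, -8, 4, -4, -8, 4, 0, 0, 0], [-8, -4, 2, -10, -2, 1, 0, 0, 0], [-6, 12, -6, -6, 12, -6, 0, 0, 0]].
There the 3×3 minor on rows k ∈ {1, 2, 3}, columns (i,j) ∈ {(1,1), (1,2), (2,1)} is det [[-4, -8, -4], [-8, -4, -10], [-6, 12, -6]] = -192 ≠ 0, so this unfolding has rank ≥ 3; CP rank is at least every unfolding rank, so rank(T) ≥ 3.
In particular rank(T) ≥ 3 > 1, so T is not rank-1.

No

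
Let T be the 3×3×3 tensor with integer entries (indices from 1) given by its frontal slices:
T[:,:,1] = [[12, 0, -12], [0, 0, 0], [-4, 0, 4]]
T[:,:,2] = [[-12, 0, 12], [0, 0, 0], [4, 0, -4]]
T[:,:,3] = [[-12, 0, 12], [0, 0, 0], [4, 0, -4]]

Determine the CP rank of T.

Lower bound: T ≠ 0 (e.g. T[1,1,1] = 12), so rank(T) ≥ 1.
Upper bound: if T = a ⊗ b ⊗ c then every fibre of T is a multiple of the corresponding factor, so read the factors off the fibres through the nonzero entry T[1,1,1] = 12.
The mode-1 fibre T[:,1,1] = [12, 0, -4] gives a = [3, 0, -1] (primitive direction); the mode-2 fibre T[1,:,1] = [12, 0, -12] gives b = [1, 0, -1]; then c[k] = T[1,1,k] / (a[1]·b[1]) = [12, -12, -12] / 3 = [4, -4, -4].
Expanding [3, 0, -1] ⊗ [1, 0, -1] ⊗ [4, -4, -4] reproduces all 27 entries of T, so T = [3, 0, -1] ⊗ [1, 0, -1] ⊗ [4, -4, -4] and rank(T) ≤ 1.
These bounds meet, so rank(T) = 1.
Check entry T[2,2,1] = 0: (0)·(0)·(4) = 0.

1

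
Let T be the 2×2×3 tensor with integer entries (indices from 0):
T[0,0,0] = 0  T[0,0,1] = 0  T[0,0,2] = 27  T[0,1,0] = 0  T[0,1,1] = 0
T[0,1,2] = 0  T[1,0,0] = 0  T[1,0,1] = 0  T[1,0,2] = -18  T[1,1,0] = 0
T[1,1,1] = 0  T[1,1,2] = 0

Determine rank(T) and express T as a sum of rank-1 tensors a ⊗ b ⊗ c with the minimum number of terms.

rank(T) = 1

Lower bound: T ≠ 0 (e.g. T[0,0,2] = 27), so rank(T) ≥ 1.
Upper bound: if T = a ⊗ b ⊗ c then every fibre of T is a multiple of the corresponding factor, so read the factors off the fibres through the nonzero entry T[0,0,2] = 27.
The mode-1 fibre T[:,0,2] = [27, -18] gives a = (3, -2) (primitive direction); the mode-2 fibre T[0,:,2] = [27, 0] gives b = (1, 0); then c[k] = T[0,0,k] / (a[0]·b[0]) = [0, 0, 27] / 3 = (0, 0, 9).
Expanding (3, -2) ⊗ (1, 0) ⊗ (0, 0, 9) reproduces all 12 entries of T, so T = (3, -2) ⊗ (1, 0) ⊗ (0, 0, 9) and rank(T) ≤ 1.
These bounds meet, so rank(T) = 1.
Check entry T[1,0,2] = -18: (-2)·(1)·(9) = -18.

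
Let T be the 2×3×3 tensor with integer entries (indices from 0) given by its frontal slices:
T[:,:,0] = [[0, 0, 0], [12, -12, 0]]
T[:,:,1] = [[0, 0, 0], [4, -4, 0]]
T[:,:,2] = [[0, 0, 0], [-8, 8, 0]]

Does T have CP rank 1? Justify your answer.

If T = a ⊗ b ⊗ c then every fibre of T is a multiple of the corresponding factor, so read the factors off the fibres through the nonzero entry T[1,0,0] = 12.
The mode-1 fibre T[:,0,0] = [0, 12] gives a = [0, 1] (primitive direction); the mode-2 fibre T[1,:,0] = [12, -12, 0] gives b = [1, -1, 0]; then c[k] = T[1,0,k] / (a[1]·b[0]) = [12, 4, -8] / 1 = [12, 4, -8].
Expanding [0, 1] ⊗ [1, -1, 0] ⊗ [12, 4, -8] reproduces all 18 entries of T, so T = [0, 1] ⊗ [1, -1, 0] ⊗ [12, 4, -8] and rank(T) ≤ 1.
Equivalently every frontal slice T[:,:,k] is c[k] times the rank-1 matrix [0, 1] ⊗ [1, -1, 0]. So T has rank 1 (it is nonzero).

Yes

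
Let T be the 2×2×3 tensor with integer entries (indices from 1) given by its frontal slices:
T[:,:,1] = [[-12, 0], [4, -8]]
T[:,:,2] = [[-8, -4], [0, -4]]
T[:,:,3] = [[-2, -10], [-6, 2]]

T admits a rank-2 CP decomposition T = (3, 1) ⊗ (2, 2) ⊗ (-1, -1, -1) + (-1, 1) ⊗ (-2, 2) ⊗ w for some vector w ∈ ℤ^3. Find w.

Subtract the known terms from T to get the rank-1 residual R = (-1, 1) ⊗ (-2, 2) ⊗ w, so R[i,j,k] = a[i]·b[j]·w[k]. Pick indices with nonzero a[1]·b[1] = (-1)·(-2) = 2. Only the fibre through (1,1,·) is needed: R[1,1,:] = T[1,1,:] − Σₗ aₗ[1]bₗ[1]cₗ = [-12, -8, -2] − (3)·(2)·(-1, -1, -1) = [-6, -2, 4]. Then w[k] = R[1,1,k] / 2 for each k, giving w = [-6, -2, 4] / 2 = (-3, -1, 2).

w = (-3, -1, 2)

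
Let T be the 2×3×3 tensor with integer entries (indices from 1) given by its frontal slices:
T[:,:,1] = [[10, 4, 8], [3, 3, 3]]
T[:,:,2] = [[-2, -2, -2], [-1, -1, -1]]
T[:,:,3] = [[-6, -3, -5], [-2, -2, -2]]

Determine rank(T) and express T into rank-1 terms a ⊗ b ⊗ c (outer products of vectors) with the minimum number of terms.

rank(T) = 2

Lower bound: the mode-1 unfolding of T (rows indexed by i, columns by (j,k) = (1,1), (1,2), (1,3), (2,1), (2,2), (2,3), (3,1), (3,2), (3,3)) is [[10, -2, -6, 4, -2, -3, 8, -2, -5], [3, -1, -2, 3, -1, -2, 3, -1, -2]].
There the 2×2 minor on rows i ∈ {1, 2}, columns (j,k) ∈ {(1,1), (1,2)} is det [[10, -2], [3, -1]] = -4 ≠ 0, so this unfolding has rank ≥ 2; CP rank is at least every unfolding rank, so rank(T) ≥ 2. (Flattening ranks never certify an upper bound on CP rank; for that we must actually write T with 2 rank-1 terms.)
Upper bound — finding two terms. Write S_k = T[:,:,k] for the frontal slices: S₁ = [[10, 4, 8], [3, 3, 3]], S₂ = [[-2, -2, -2], [-1, -1, -1]], S₃ = [[-6, -3, -5], [-2, -2, -2]].
If T = a₁ ⊗ b₁ ⊗ c₁ + a₂ ⊗ b₂ ⊗ c₂ then each S_k = c₁[k]·a₁b₁ᵀ + c₂[k]·a₂b₂ᵀ. S₁ and S₂ are linearly independent, so a₁b₁ᵀ and a₂b₂ᵀ must span the same plane of matrices: they are the rank-1 matrices of the form x·S₁ + y·S₂.
The 2×2 minor of x·S₁ + y·S₂ on rows {1,2}, columns {1,2} is 18·x² − 6·xy = 6·(3·x − y)(x), vanishing at (x:y) = (1:3) and (0:1).
M₁ = S₁ + 3·S₂ = [[4, -2, 2], [0, 0, 0]] = 2·(1, 0)(2, -1, 1)ᵀ and M₂ = S₂ = [[-2, -2, -2], [-1, -1, -1]] = −(2, 1)(1, 1, 1)ᵀ, so take a₁ = (1, 0), b₁ = (2, -1, 1), a₂ = (2, 1), b₂ = (1, 1, 1).
Each slice is an integer combination of E₁ = a₁b₁ᵀ and E₂ = a₂b₂ᵀ: S₁ = 2·E₁ + 3·E₂, S₂ = −E₂, S₃ = −E₁ − 2·E₂; reading off coefficients, c₁ = (2, 0, -1) and c₂ = (3, -1, -2).
Hence T = (1, 0) ⊗ (2, -1, 1) ⊗ (2, 0, -1) + (2, 1) ⊗ (1, 1, 1) ⊗ (3, -1, -2), so rank(T) ≤ 2.
These bounds meet, so rank(T) = 2.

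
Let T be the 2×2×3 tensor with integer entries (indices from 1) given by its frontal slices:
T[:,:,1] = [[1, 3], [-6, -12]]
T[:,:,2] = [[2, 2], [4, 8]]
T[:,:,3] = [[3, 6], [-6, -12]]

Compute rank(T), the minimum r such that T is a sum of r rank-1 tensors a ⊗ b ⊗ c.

2

Lower bound: the mode-1 unfolding of T (rows indexed by i, columns by (j,k) = (1,1), (1,2), (1,3), (2,1), (2,2), (2,3)) is [[1, 2, 3, 3, 2, 6], [-6, 4, -6, -12, 8, -12]].
There the 2×2 minor on rows i ∈ {1, 2}, columns (j,k) ∈ {(1,1), (1,2)} is det [[1, 2], [-6, 4]] = 16 ≠ 0, so this unfolding has rank ≥ 2; CP rank is at least every unfolding rank, so rank(T) ≥ 2. (Unfolding ranks only ever bound the CP rank from below — rank(T) can be strictly larger than all of them — so the matching upper bound has to come from an explicit 2-term decomposition.)
Upper bound — finding two terms. Write S_k = T[:,:,k] for the frontal slices: S₁ = [[1, 3], [-6, -12]], S₂ = [[2, 2], [4, 8]], S₃ = [[3, 6], [-6, -12]].
If T = a₁ ⊗ b₁ ⊗ c₁ + a₂ ⊗ b₂ ⊗ c₂ then each S_k = c₁[k]·a₁b₁ᵀ + c₂[k]·a₂b₂ᵀ. S₁ and S₂ are linearly independent, so a₁b₁ᵀ and a₂b₂ᵀ must span the same plane of matrices: they are the rank-1 matrices of the form x·S₁ + y·S₂.
det(x·S₁ + y·S₂) is 6·x² − 16·xy + 8·y² = 2·(3·x − 2·y)(x − 2·y), vanishing at (x:y) = (2:3) and (2:1).
M₁ = 2·S₁ + 3·S₂ = [[8, 12], [0, 0]] = 4·[1, 0][2, 3]ᵀ and M₂ = 2·S₁ + S₂ = [[4, 8], [-8, -16]] = 4·[1, -2][1, 2]ᵀ, so take a₁ = [1, 0], b₁ = [2, 3], a₂ = [1, -2], b₂ = [1, 2].
Each slice is an integer combination of E₁ = a₁b₁ᵀ and E₂ = a₂b₂ᵀ: S₁ = −E₁ + 3·E₂, S₂ = 2·E₁ − 2·E₂, S₃ = 3·E₂; reading off coefficients, c₁ = [-1, 2, 0] and c₂ = [3, -2, 3].
Hence T = [1, 0] ⊗ [2, 3] ⊗ [-1, 2, 0] + [1, -2] ⊗ [1, 2] ⊗ [3, -2, 3], so rank(T) ≤ 2.
These bounds meet, so rank(T) = 2.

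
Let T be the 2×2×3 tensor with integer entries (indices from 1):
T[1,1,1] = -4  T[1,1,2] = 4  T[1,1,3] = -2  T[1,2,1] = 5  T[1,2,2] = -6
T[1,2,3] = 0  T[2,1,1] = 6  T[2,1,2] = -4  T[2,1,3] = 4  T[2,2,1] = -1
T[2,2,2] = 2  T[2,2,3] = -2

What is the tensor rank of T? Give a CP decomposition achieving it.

Lower bound: the mode-3 unfolding of T (rows indexed by k, columns by (i,j) = (1,1), (1,2), (2,1), (2,2)) is [[-4, 5, 6, -1], [4, -6, -4, 2], [-2, 0, 4, -2]].
There the 3×3 minor on rows k ∈ {1, 2, 3}, columns (i,j) ∈ {(1,1), (1,2), (2,1)} is det [[-4, 5, 6], [4, -6, -4], [-2, 0, 4]] = -16 ≠ 0, so this unfolding has rank ≥ 3; CP rank is at least every unfolding rank, so rank(T) ≥ 3. (Flattening ranks never certify an upper bound on CP rank; for that we must actually write T with 3 rank-1 terms.)
Upper bound: T is a sum of 3 rank-1 terms, T = [0, 1] ⊗ [1, 1] ⊗ [2, 0, 2] + [1, -1] ⊗ [1, -1] ⊗ [-4, 4, -2] + [1, 1] ⊗ [0, 1] ⊗ [1, -2, -2] (written with every a and b primitive with positive leading entry and the scale carried by c; CP decompositions are not unique, and this one is verified by expanding entrywise), so rank(T) ≤ 3.
These bounds meet, so rank(T) = 3.
Check entry T[2,1,3] = 4: (1)·(1)·(2) + (-1)·(1)·(-2) + (1)·(0)·(-2) = 4.

rank(T) = 3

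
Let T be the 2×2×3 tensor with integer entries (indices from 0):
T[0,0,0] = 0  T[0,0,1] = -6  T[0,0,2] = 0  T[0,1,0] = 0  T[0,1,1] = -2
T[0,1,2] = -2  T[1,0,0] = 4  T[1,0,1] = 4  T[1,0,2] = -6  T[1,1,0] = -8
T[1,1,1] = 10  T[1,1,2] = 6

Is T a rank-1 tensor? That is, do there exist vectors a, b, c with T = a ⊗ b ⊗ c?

No

The mode-3 unfolding of T (rows indexed by k, columns by (i,j) = (0,0), (0,1), (1,0), (1,1)) is [[0, 0, 4, -8], [-6, -2, 4, 10], [0, -2, -6, 6]].
There the 3×3 minor on rows k ∈ {0, 1, 2}, columns (i,j) ∈ {(0,0), (0,1), (1,0)} is det [[0, 0, 4], [-6, -2, 4], [0, -2, -6]] = 48 ≠ 0, so this unfolding has rank ≥ 3; CP rank is at least every unfolding rank, so rank(T) ≥ 3.
In particular rank(T) ≥ 3 > 1, so T is not rank-1.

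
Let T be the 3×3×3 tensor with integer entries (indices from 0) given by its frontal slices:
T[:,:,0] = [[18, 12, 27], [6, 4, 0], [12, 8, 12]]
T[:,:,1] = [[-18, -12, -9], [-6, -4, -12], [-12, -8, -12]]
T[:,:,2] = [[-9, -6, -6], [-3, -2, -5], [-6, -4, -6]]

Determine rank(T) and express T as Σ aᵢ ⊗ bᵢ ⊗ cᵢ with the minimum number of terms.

rank(T) = 2

Lower bound: the mode-3 unfolding of T (rows indexed by k, columns by (i,j) = (0,0), (0,1), (0,2), (1,0), (1,1), (1,2), (2,0), (2,1), (2,2)) is [[18, 12, 27, 6, 4, 0, 12, 8, 12], [-18, -12, -9, -6, -4, -12, -12, -8, -12], [-9, -6, -6, -3, -2, -5, -6, -4, -6]].
There the 2×2 minor on rows k ∈ {0, 1}, columns (i,j) ∈ {(0,0), (0,2)} is det [[18, 27], [-18, -9]] = 324 ≠ 0, so this unfolding has rank ≥ 2; CP rank is at least every unfolding rank, so rank(T) ≥ 2. (This is only a lower bound: in general the CP rank may exceed every unfolding rank, so we still need to exhibit 2 rank-1 terms summing to T.)
Upper bound — finding two terms. Write S_k = T[:,:,k] for the frontal slices: S₀ = [[18, 12, 27], [6, 4, 0], [12, 8, 12]], S₁ = [[-18, -12, -9], [-6, -4, -12], [-12, -8, -12]], S₂ = [[-9, -6, -6], [-3, -2, -5], [-6, -4, -6]].
If T = a₁ ⊗ b₁ ⊗ c₁ + a₂ ⊗ b₂ ⊗ c₂ then each S_k = c₁[k]·a₁b₁ᵀ + c₂[k]·a₂b₂ᵀ. S₀ and S₁ are linearly independent, so a₁b₁ᵀ and a₂b₂ᵀ must span the same plane of matrices: they are the rank-1 matrices of the form x·S₀ + y·S₁.
The 2×2 minor of x·S₀ + y·S₁ on rows {0,1}, columns {0,2} is −162·x² + 162·y² = (-162)·(x − y)(x + y), vanishing at (x:y) = (1:1) and (1:-1).
M₁ = S₀ + S₁ = [[0, 0, 18], [0, 0, -12], [0, 0, 0]] = 6·[3, -2, 0][0, 0, 1]ᵀ and M₂ = S₀ − S₁ = [[36, 24, 36], [12, 8, 12], [24, 16, 24]] = 4·[3, 1, 2][3, 2, 3]ᵀ, so take a₁ = [3, -2, 0], b₁ = [0, 0, 1], a₂ = [3, 1, 2], b₂ = [3, 2, 3].
Each slice is an integer combination of E₁ = a₁b₁ᵀ and E₂ = a₂b₂ᵀ: S₀ = 3·E₁ + 2·E₂, S₁ = 3·E₁ − 2·E₂, S₂ = E₁ − E₂; reading off coefficients, c₁ = [3, 3, 1] and c₂ = [2, -2, -1].
Hence T = [3, -2, 0] ⊗ [0, 0, 1] ⊗ [3, 3, 1] + [3, 1, 2] ⊗ [3, 2, 3] ⊗ [2, -2, -1], so rank(T) ≤ 2.
These bounds meet, so rank(T) = 2.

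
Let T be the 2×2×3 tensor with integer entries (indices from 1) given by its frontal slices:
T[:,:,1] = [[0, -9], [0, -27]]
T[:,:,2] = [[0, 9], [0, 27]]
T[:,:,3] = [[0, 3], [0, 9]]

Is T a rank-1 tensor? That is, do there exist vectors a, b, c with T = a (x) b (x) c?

Yes

If T = a (x) b (x) c then every fibre of T is a multiple of the corresponding factor, so read the factors off the fibres through the nonzero entry T[1,2,1] = -9.
The mode-1 fibre T[:,2,1] = [-9, -27] gives a = (1, 3) (primitive direction); the mode-2 fibre T[1,:,1] = [0, -9] gives b = (0, 1); then c[k] = T[1,2,k] / (a[1]·b[2]) = [-9, 9, 3] / 1 = (-9, 9, 3).
Expanding (1, 3) (x) (0, 1) (x) (-9, 9, 3) reproduces all 12 entries of T, so T = (1, 3) (x) (0, 1) (x) (-9, 9, 3) and rank(T) ≤ 1.
Equivalently every frontal slice T[:,:,k] is c[k] times the rank-1 matrix (1, 3) (x) (0, 1). So T has rank 1 (it is nonzero).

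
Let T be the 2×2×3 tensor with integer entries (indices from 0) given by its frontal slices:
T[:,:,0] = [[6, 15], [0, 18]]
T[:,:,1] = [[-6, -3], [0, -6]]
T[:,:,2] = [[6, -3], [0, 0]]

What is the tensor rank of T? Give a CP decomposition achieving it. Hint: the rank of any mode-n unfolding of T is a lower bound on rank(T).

Lower bound: the mode-3 unfolding of T (rows indexed by k, columns by (i,j) = (0,0), (0,1), (1,0), (1,1)) is [[6, 15, 0, 18], [-6, -3, 0, -6], [6, -3, 0, 0]].
There the 2×2 minor on rows k ∈ {0, 1}, columns (i,j) ∈ {(0,0), (0,1)} is det [[6, 15], [-6, -3]] = 72 ≠ 0, so this unfolding has rank ≥ 2; CP rank is at least every unfolding rank, so rank(T) ≥ 2. (Flattening ranks never certify an upper bound on CP rank; for that we must actually write T with 2 rank-1 terms.)
Upper bound — finding two terms. Write S_k = T[:,:,k] for the frontal slices: S₀ = [[6, 15], [0, 18]], S₁ = [[-6, -3], [0, -6]], S₂ = [[6, -3], [0, 0]].
If T = a₁ ⊗ b₁ ⊗ c₁ + a₂ ⊗ b₂ ⊗ c₂ then each S_k = c₁[k]·a₁b₁ᵀ + c₂[k]·a₂b₂ᵀ. S₀ and S₁ are linearly independent, so a₁b₁ᵀ and a₂b₂ᵀ must span the same plane of matrices: they are the rank-1 matrices of the form x·S₀ + y·S₁.
det(x·S₀ + y·S₁) is 108·x² − 144·xy + 36·y² = 36·(3·x − y)(x − y), vanishing at (x:y) = (1:3) and (1:1).
M₁ = S₀ + 3·S₁ = [[-12, 6], [0, 0]] = (-6)·[1, 0][2, -1]ᵀ and M₂ = S₀ + S₁ = [[0, 12], [0, 12]] = 12·[1, 1][0, 1]ᵀ, so take a₁ = [1, 0], b₁ = [2, -1], a₂ = [1, 1], b₂ = [0, 1].
Each slice is an integer combination of E₁ = a₁b₁ᵀ and E₂ = a₂b₂ᵀ: S₀ = 3·E₁ + 18·E₂, S₁ = −3·E₁ − 6·E₂, S₂ = 3·E₁; reading off coefficients, c₁ = [3, -3, 3] and c₂ = [18, -6, 0].
Hence T = [1, 0] ⊗ [2, -1] ⊗ [3, -3, 3] + [1, 1] ⊗ [0, 1] ⊗ [18, -6, 0], so rank(T) ≤ 2.
These bounds meet, so rank(T) = 2.

rank(T) = 2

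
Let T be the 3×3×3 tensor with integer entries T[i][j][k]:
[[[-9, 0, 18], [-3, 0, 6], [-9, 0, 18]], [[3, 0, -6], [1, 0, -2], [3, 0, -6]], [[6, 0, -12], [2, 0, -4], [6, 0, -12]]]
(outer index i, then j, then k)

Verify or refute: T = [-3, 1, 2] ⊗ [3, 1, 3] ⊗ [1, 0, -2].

Reconstruct entrywise from the claimed factors. For example, T[2,1,2] = -4 and Σₗ aₗ[2]bₗ[1]cₗ[2] = (2)·(1)·(-2) = -4; checking all 27 entries, every one matches. The claim holds.

Yes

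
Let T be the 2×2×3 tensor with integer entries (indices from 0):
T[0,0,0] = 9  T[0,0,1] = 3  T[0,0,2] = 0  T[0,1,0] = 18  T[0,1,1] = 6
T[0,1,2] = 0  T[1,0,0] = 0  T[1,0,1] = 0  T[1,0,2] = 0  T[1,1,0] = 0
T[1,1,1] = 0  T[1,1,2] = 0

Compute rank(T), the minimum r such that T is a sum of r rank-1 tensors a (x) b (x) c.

Lower bound: T ≠ 0 (e.g. T[0,0,0] = 9), so rank(T) ≥ 1.
Upper bound: the mode-1 fibre T[:,0,0] = [9, 0] gives a = [1, 0] (primitive direction); the mode-2 fibre T[0,:,0] = [9, 18] gives b = [1, 2]; then c[k] = T[0,0,k] / (a[0]·b[0]) = [9, 3, 0] / 1 = [9, 3, 0].
Expanding [1, 0] (x) [1, 2] (x) [9, 3, 0] reproduces all 12 entries of T, so T = [1, 0] (x) [1, 2] (x) [9, 3, 0] and rank(T) ≤ 1.
These bounds meet, so rank(T) = 1.

1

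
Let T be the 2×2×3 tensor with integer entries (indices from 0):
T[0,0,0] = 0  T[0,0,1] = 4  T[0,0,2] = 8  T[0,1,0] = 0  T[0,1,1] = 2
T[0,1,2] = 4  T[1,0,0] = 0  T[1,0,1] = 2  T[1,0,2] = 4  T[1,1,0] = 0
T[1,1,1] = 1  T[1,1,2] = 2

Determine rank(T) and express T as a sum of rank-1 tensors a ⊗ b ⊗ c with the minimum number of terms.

Lower bound: T ≠ 0 (e.g. T[0,0,1] = 4), so rank(T) ≥ 1.
Upper bound: if T = a ⊗ b ⊗ c then every fibre of T is a multiple of the corresponding factor, so read the factors off the fibres through the nonzero entry T[0,0,1] = 4.
The mode-1 fibre T[:,0,1] = [4, 2] gives a = [2, 1] (primitive direction); the mode-2 fibre T[0,:,1] = [4, 2] gives b = [2, 1]; then c[k] = T[0,0,k] / (a[0]·b[0]) = [0, 4, 8] / 4 = [0, 1, 2].
Expanding [2, 1] ⊗ [2, 1] ⊗ [0, 1, 2] reproduces all 12 entries of T, so T = [2, 1] ⊗ [2, 1] ⊗ [0, 1, 2] and rank(T) ≤ 1.
These bounds meet, so rank(T) = 1.

rank(T) = 1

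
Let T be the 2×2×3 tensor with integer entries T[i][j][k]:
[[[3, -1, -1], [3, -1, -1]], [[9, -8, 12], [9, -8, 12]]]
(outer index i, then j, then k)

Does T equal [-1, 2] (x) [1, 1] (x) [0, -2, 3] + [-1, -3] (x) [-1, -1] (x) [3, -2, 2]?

Reconstruct entry (0,0,1) from the claimed factors: Σₗ aₗ[0]bₗ[0]cₗ[1] = (-1)·(1)·(-2) + (-1)·(-1)·(-2) = 0, but T[0,0,1] = -1. The claim is false.

No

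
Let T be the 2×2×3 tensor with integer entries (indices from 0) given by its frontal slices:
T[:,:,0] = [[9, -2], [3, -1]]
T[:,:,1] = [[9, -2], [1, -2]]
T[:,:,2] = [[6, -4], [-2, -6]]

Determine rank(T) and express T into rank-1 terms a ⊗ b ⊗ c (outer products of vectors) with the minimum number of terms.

rank(T) = 3

Lower bound: the mode-3 unfolding of T (rows indexed by k, columns by (i,j) = (0,0), (0,1), (1,0), (1,1)) is [[9, -2, 3, -1], [9, -2, 1, -2], [6, -4, -2, -6]].
There the 3×3 minor on rows k ∈ {0, 1, 2}, columns (i,j) ∈ {(0,0), (0,1), (1,0)} is det [[9, -2, 3], [9, -2, 1], [6, -4, -2]] = -48 ≠ 0, so this unfolding has rank ≥ 3; CP rank is at least every unfolding rank, so rank(T) ≥ 3. (This is only a lower bound: in general the CP rank may exceed every unfolding rank, so we still need to exhibit 3 rank-1 terms summing to T.)
Upper bound: T is a sum of 3 rank-1 terms, T = [0, 1] ⊗ [2, 1] ⊗ [1, 0, -2] + [1, 0] ⊗ [1, 0] ⊗ [8, 8, 4] + [1, 1] ⊗ [1, -2] ⊗ [1, 1, 2] (written with every a and b primitive with positive leading entry and the scale carried by c; CP decompositions are not unique, and this one is verified by expanding entrywise), so rank(T) ≤ 3.
These bounds meet, so rank(T) = 3.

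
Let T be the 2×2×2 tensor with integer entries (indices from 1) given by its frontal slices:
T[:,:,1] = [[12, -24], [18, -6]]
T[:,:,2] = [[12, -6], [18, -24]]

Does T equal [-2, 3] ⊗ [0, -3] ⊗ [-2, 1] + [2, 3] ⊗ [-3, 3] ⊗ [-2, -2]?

No

Reconstruct entry (2,2,1) from the claimed factors: Σₗ aₗ[2]bₗ[2]cₗ[1] = (3)·(-3)·(-2) + (3)·(3)·(-2) = 0, but T[2,2,1] = -6. The claim is false.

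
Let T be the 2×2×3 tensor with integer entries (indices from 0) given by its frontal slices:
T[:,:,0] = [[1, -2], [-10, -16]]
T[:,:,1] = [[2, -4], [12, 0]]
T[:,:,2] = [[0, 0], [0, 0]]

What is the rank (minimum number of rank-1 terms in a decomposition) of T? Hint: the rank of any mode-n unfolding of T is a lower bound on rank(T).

Lower bound: in the mode-2 unfolding of T (rows indexed by j, columns by (i,k)) the 2×2 minor on rows j ∈ {0, 1}, columns (i,k) ∈ {(0,0), (1,0)} is det [[1, -10], [-2, -16]] = -36 ≠ 0, so that unfolding has rank ≥ 2 and hence rank(T) ≥ 2 (CP rank is at least every unfolding rank, though it can be larger).
Upper bound: with S_k = T[:,:,k], the two rank-1 terms a₁b₁ᵀ, a₂b₂ᵀ are the rank-1 members of the pencil x·S₀ + y·S₁.
det(x·S₀ + y·S₁) is −36·x² − 48·xy + 48·y² = (-12)·(3·x − 2·y)(x + 2·y), vanishing at (x:y) = (2:3) and (2:-1).
M₁ = 2·S₀ + 3·S₁ = [[8, -16], [16, -32]] = 8·[1, 2][1, -2]ᵀ and M₂ = 2·S₀ − S₁ = [[0, 0], [-32, -32]] = (-32)·[0, 1][1, 1]ᵀ, so take a₁ = [1, 2], b₁ = [1, -2], a₂ = [0, 1], b₂ = [1, 1].
Each slice is an integer combination of E₁ = a₁b₁ᵀ and E₂ = a₂b₂ᵀ: S₀ = E₁ − 12·E₂, S₁ = 2·E₁ + 8·E₂, S₂ = 0; reading off coefficients, c₁ = [1, 2, 0] and c₂ = [-12, 8, 0].
Hence T = [1, 2] ⊗ [1, -2] ⊗ [1, 2, 0] + [0, 1] ⊗ [1, 1] ⊗ [-12, 8, 0], so rank(T) ≤ 2.
These bounds meet, so rank(T) = 2.

2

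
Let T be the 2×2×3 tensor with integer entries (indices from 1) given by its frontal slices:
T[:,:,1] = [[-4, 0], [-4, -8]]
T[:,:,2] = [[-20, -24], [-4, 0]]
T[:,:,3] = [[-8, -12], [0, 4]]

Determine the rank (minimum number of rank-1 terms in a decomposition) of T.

Lower bound: the mode-3 unfolding of T (rows indexed by k, columns by (i,j) = (1,1), (1,2), (2,1), (2,2)) is [[-4, 0, -4, -8], [-20, -24, -4, 0], [-8, -12, 0, 4]].
There the 2×2 minor on rows k ∈ {1, 2}, columns (i,j) ∈ {(1,1), (1,2)} is det [[-4, 0], [-20, -24]] = 96 ≠ 0, so this unfolding has rank ≥ 2; CP rank is at least every unfolding rank, so rank(T) ≥ 2. (This is only a lower bound: in general the CP rank may exceed every unfolding rank, so we still need to exhibit 2 rank-1 terms summing to T.)
Upper bound — finding two terms. Write S_k = T[:,:,k] for the frontal slices: S₁ = [[-4, 0], [-4, -8]], S₂ = [[-20, -24], [-4, 0]], S₃ = [[-8, -12], [0, 4]].
If T = a₁ (x) b₁ (x) c₁ + a₂ (x) b₂ (x) c₂ then each S_k = c₁[k]·a₁b₁ᵀ + c₂[k]·a₂b₂ᵀ. S₁ and S₂ are linearly independent, so a₁b₁ᵀ and a₂b₂ᵀ must span the same plane of matrices: they are the rank-1 matrices of the form x·S₁ + y·S₂.
det(x·S₁ + y·S₂) is 32·x² + 64·xy − 96·y² = 32·(x + 3·y)(x − y), vanishing at (x:y) = (3:-1) and (1:1).
M₁ = 3·S₁ − S₂ = [[8, 24], [-8, -24]] = 8·(1, -1)(1, 3)ᵀ and M₂ = S₁ + S₂ = [[-24, -24], [-8, -8]] = (-8)·(3, 1)(1, 1)ᵀ, so take a₁ = (1, -1), b₁ = (1, 3), a₂ = (3, 1), b₂ = (1, 1).
Each slice is an integer combination of E₁ = a₁b₁ᵀ and E₂ = a₂b₂ᵀ: S₁ = 2·E₁ − 2·E₂, S₂ = −2·E₁ − 6·E₂, S₃ = −2·E₁ − 2·E₂; reading off coefficients, c₁ = (2, -2, -2) and c₂ = (-2, -6, -2).
Hence T = (1, -1) (x) (1, 3) (x) (2, -2, -2) + (3, 1) (x) (1, 1) (x) (-2, -6, -2), so rank(T) ≤ 2.
These bounds meet, so rank(T) = 2.
Check entry T[2,2,2] = 0: (-1)·(3)·(-2) + (1)·(1)·(-6) = 0.

2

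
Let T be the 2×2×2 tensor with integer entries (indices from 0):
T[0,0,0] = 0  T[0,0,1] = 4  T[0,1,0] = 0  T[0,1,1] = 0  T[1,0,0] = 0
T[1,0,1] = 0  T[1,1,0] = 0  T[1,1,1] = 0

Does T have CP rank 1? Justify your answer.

Yes

The mode-1 fibre T[:,0,1] = [4, 0] gives a = [1, 0] (primitive direction); the mode-2 fibre T[0,:,1] = [4, 0] gives b = [1, 0]; then c[k] = T[0,0,k] / (a[0]·b[0]) = [0, 4] / 1 = [0, 4].
Expanding [1, 0] ∘ [1, 0] ∘ [0, 4] reproduces all 8 entries of T, so T = [1, 0] ∘ [1, 0] ∘ [0, 4] and rank(T) ≤ 1.
Equivalently every frontal slice T[:,:,k] is c[k] times the rank-1 matrix [1, 0] ∘ [1, 0]. So T has rank 1 (it is nonzero).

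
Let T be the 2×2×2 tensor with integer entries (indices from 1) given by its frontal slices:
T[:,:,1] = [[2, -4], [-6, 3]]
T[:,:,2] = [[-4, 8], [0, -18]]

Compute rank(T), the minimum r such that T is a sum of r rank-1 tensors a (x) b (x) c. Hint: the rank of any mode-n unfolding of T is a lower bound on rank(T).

Lower bound: the mode-1 unfolding of T (rows indexed by i, columns by (j,k) = (1,1), (1,2), (2,1), (2,2)) is [[2, -4, -4, 8], [-6, 0, 3, -18]].
There the 2×2 minor on rows i ∈ {1, 2}, columns (j,k) ∈ {(1,1), (1,2)} is det [[2, -4], [-6, 0]] = -24 ≠ 0, so this unfolding has rank ≥ 2; CP rank is at least every unfolding rank, so rank(T) ≥ 2. (This is only a lower bound: in general the CP rank may exceed every unfolding rank, so we still need to exhibit 2 rank-1 terms summing to T.)
Upper bound — finding two terms. Write S_k = T[:,:,k] for the frontal slices: S₁ = [[2, -4], [-6, 3]], S₂ = [[-4, 8], [0, -18]].
If T = a₁ (x) b₁ (x) c₁ + a₂ (x) b₂ (x) c₂ then each S_k = c₁[k]·a₁b₁ᵀ + c₂[k]·a₂b₂ᵀ. S₁ and S₂ are linearly independent, so a₁b₁ᵀ and a₂b₂ᵀ must span the same plane of matrices: they are the rank-1 matrices of the form x·S₁ + y·S₂.
det(x·S₁ + y·S₂) is −18·x² + 72·y² = (-18)·(x − 2·y)(x + 2·y), vanishing at (x:y) = (2:1) and (2:-1).
M₁ = 2·S₁ + S₂ = [[0, 0], [-12, -12]] = (-12)·[0, 1][1, 1]ᵀ and M₂ = 2·S₁ − S₂ = [[8, -16], [-12, 24]] = 4·[2, -3][1, -2]ᵀ, so take a₁ = [0, 1], b₁ = [1, 1], a₂ = [2, -3], b₂ = [1, -2].
Each slice is an integer combination of E₁ = a₁b₁ᵀ and E₂ = a₂b₂ᵀ: S₁ = −3·E₁ + E₂, S₂ = −6·E₁ − 2·E₂; reading off coefficients, c₁ = [-3, -6] and c₂ = [1, -2].
Hence T = [0, 1] (x) [1, 1] (x) [-3, -6] + [2, -3] (x) [1, -2] (x) [1, -2], so rank(T) ≤ 2.
These bounds meet, so rank(T) = 2.

2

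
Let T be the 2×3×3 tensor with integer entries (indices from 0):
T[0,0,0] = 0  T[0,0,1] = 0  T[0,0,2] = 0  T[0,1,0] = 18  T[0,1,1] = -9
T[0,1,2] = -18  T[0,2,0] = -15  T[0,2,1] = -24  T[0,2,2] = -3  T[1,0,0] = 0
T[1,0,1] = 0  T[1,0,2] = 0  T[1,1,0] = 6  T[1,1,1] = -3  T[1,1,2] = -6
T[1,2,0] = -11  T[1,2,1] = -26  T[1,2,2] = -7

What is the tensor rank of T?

Lower bound: the mode-1 unfolding of T (rows indexed by i, columns by (j,k) = (0,0), (0,1), (0,2), (1,0), (1,1), (1,2), (2,0), (2,1), (2,2)) is [[0, 0, 0, 18, -9, -18, -15, -24, -3], [0, 0, 0, 6, -3, -6, -11, -26, -7]].
There the 2×2 minor on rows i ∈ {0, 1}, columns (j,k) ∈ {(1,0), (2,0)} is det [[18, -15], [6, -11]] = -108 ≠ 0, so this unfolding has rank ≥ 2; CP rank is at least every unfolding rank, so rank(T) ≥ 2. (Unfolding ranks only ever bound the CP rank from below — rank(T) can be strictly larger than all of them — so the matching upper bound has to come from an explicit 2-term decomposition.)
Upper bound — finding two terms. Write S_k = T[:,:,k] for the frontal slices: S₀ = [[0, 18, -15], [0, 6, -11]], S₁ = [[0, -9, -24], [0, -3, -26]], S₂ = [[0, -18, -3], [0, -6, -7]].
If T = a₁ ∘ b₁ ∘ c₁ + a₂ ∘ b₂ ∘ c₂ then each S_k = c₁[k]·a₁b₁ᵀ + c₂[k]·a₂b₂ᵀ. S₀ and S₁ are linearly independent, so a₁b₁ᵀ and a₂b₂ᵀ must span the same plane of matrices: they are the rank-1 matrices of the form x·S₀ + y·S₁.
The 2×2 minor of x·S₀ + y·S₁ on rows {0,1}, columns {1,2} is −108·x² − 270·xy + 162·y² = (-54)·(x + 3·y)(2·x − y), vanishing at (x:y) = (3:-1) and (1:2).
M₁ = 3·S₀ − S₁ = [[0, 63, -21], [0, 21, -7]] = 7·(3, 1)(0, 3, -1)ᵀ and M₂ = S₀ + 2·S₁ = [[0, 0, -63], [0, 0, -63]] = (-63)·(1, 1)(0, 0, 1)ᵀ, so take a₁ = (3, 1), b₁ = (0, 3, -1), a₂ = (1, 1), b₂ = (0, 0, 1).
Each slice is an integer combination of E₁ = a₁b₁ᵀ and E₂ = a₂b₂ᵀ: S₀ = 2·E₁ − 9·E₂, S₁ = −E₁ − 27·E₂, S₂ = −2·E₁ − 9·E₂; reading off coefficients, c₁ = (2, -1, -2) and c₂ = (-9, -27, -9).
Hence T = (3, 1) ∘ (0, 3, -1) ∘ (2, -1, -2) + (1, 1) ∘ (0, 0, 1) ∘ (-9, -27, -9), so rank(T) ≤ 2.
These bounds meet, so rank(T) = 2.
Check entry T[0,2,1] = -24: (3)·(-1)·(-1) + (1)·(1)·(-27) = -24.

2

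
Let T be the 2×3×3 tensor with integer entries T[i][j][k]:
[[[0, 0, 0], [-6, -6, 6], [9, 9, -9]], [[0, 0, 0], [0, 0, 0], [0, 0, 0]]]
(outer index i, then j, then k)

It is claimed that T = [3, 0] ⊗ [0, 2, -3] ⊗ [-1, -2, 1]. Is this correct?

No

Reconstruct entry (0,1,1) from the claimed factors: Σₗ aₗ[0]bₗ[1]cₗ[1] = (3)·(2)·(-2) = -12, but T[0,1,1] = -6. The claim is false.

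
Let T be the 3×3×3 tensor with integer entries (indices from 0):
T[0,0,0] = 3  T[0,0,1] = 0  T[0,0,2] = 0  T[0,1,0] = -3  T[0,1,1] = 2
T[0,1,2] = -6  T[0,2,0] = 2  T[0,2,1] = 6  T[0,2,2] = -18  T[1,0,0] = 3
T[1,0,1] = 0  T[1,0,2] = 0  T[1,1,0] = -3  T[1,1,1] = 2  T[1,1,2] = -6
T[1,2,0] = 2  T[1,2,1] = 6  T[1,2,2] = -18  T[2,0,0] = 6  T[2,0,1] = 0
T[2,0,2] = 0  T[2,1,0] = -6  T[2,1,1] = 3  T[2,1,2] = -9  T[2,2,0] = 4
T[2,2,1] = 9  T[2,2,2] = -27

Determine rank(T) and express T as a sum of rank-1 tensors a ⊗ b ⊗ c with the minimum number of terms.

rank(T) = 2

Lower bound: the mode-3 unfolding of T (rows indexed by k, columns by (i,j) = (0,0), (0,1), (0,2), (1,0), (1,1), (1,2), (2,0), (2,1), (2,2)) is [[3, -3, 2, 3, -3, 2, 6, -6, 4], [0, 2, 6, 0, 2, 6, 0, 3, 9], [0, -6, -18, 0, -6, -18, 0, -9, -27]].
There the 2×2 minor on rows k ∈ {0, 1}, columns (i,j) ∈ {(0,0), (0,1)} is det [[3, -3], [0, 2]] = 6 ≠ 0, so this unfolding has rank ≥ 2; CP rank is at least every unfolding rank, so rank(T) ≥ 2. (Unfolding ranks only ever bound the CP rank from below — rank(T) can be strictly larger than all of them — so the matching upper bound has to come from an explicit 2-term decomposition.)
Upper bound — finding two terms. Write S_k = T[:,:,k] for the frontal slices: S₀ = [[3, -3, 2], [3, -3, 2], [6, -6, 4]], S₁ = [[0, 2, 6], [0, 2, 6], [0, 3, 9]], S₂ = [[0, -6, -18], [0, -6, -18], [0, -9, -27]].
If T = a₁ ⊗ b₁ ⊗ c₁ + a₂ ⊗ b₂ ⊗ c₂ then each S_k = c₁[k]·a₁b₁ᵀ + c₂[k]·a₂b₂ᵀ. S₀ and S₁ are linearly independent, so a₁b₁ᵀ and a₂b₂ᵀ must span the same plane of matrices: they are the rank-1 matrices of the form x·S₀ + y·S₁.
The 2×2 minor of x·S₀ + y·S₁ on rows {0,2}, columns {0,1} is −3·xy = (-3)·(y)(x), vanishing at (x:y) = (1:0) and (0:1).
M₁ = S₀ = [[3, -3, 2], [3, -3, 2], [6, -6, 4]] = (1, 1, 2)(3, -3, 2)ᵀ and M₂ = S₁ = [[0, 2, 6], [0, 2, 6], [0, 3, 9]] = (2, 2, 3)(0, 1, 3)ᵀ, so take a₁ = (1, 1, 2), b₁ = (3, -3, 2), a₂ = (2, 2, 3), b₂ = (0, 1, 3).
Each slice is an integer combination of E₁ = a₁b₁ᵀ and E₂ = a₂b₂ᵀ: S₀ = E₁, S₁ = E₂, S₂ = −3·E₂; reading off coefficients, c₁ = (1, 0, 0) and c₂ = (0, 1, -3).
Hence T = (1, 1, 2) ⊗ (3, -3, 2) ⊗ (1, 0, 0) + (2, 2, 3) ⊗ (0, 1, 3) ⊗ (0, 1, -3), so rank(T) ≤ 2.
These bounds meet, so rank(T) = 2.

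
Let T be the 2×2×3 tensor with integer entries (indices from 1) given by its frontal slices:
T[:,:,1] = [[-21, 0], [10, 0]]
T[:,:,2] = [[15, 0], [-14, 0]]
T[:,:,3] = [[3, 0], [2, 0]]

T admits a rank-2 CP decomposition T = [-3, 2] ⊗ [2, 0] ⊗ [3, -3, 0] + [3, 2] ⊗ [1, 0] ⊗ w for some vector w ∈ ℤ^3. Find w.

Subtract the known terms from T to get the rank-1 residual R = [3, 2] ⊗ [1, 0] ⊗ w, so R[i,j,k] = a[i]·b[j]·w[k]. Pick indices with nonzero a[1]·b[1] = (3)·(1) = 3. Only the fibre through (1,1,·) is needed: R[1,1,:] = T[1,1,:] − Σₗ aₗ[1]bₗ[1]cₗ = [-21, 15, 3] − (-3)·(2)·[3, -3, 0] = [-3, -3, 3]. Then w[k] = R[1,1,k] / 3 for each k, giving w = [-3, -3, 3] / 3 = [-1, -1, 1].

w = [-1, -1, 1]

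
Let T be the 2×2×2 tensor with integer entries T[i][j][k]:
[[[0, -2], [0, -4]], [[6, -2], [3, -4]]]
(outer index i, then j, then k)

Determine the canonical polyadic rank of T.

Lower bound: the mode-3 unfolding of T (rows indexed by k, columns by (i,j) = (0,0), (0,1), (1,0), (1,1)) is [[0, 0, 6, 3], [-2, -4, -2, -4]].
There the 2×2 minor on rows k ∈ {0, 1}, columns (i,j) ∈ {(0,0), (1,0)} is det [[0, 6], [-2, -2]] = 12 ≠ 0, so this unfolding has rank ≥ 2; CP rank is at least every unfolding rank, so rank(T) ≥ 2. (Flattening ranks never certify an upper bound on CP rank; for that we must actually write T with 2 rank-1 terms.)
Upper bound — finding two terms. Write S_k = T[:,:,k] for the frontal slices: S₀ = [[0, 0], [6, 3]], S₁ = [[-2, -4], [-2, -4]].
If T = a₁ ⊗ b₁ ⊗ c₁ + a₂ ⊗ b₂ ⊗ c₂ then each S_k = c₁[k]·a₁b₁ᵀ + c₂[k]·a₂b₂ᵀ. S₀ and S₁ are linearly independent, so a₁b₁ᵀ and a₂b₂ᵀ must span the same plane of matrices: they are the rank-1 matrices of the form x·S₀ + y·S₁.
det(x·S₀ + y·S₁) is 18·xy = 18·(y)(x), vanishing at (x:y) = (1:0) and (0:1).
M₁ = S₀ = [[0, 0], [6, 3]] = 3·(0, 1)(2, 1)ᵀ and M₂ = S₁ = [[-2, -4], [-2, -4]] = (-2)·(1, 1)(1, 2)ᵀ, so take a₁ = (0, 1), b₁ = (2, 1), a₂ = (1, 1), b₂ = (1, 2).
Each slice is an integer combination of E₁ = a₁b₁ᵀ and E₂ = a₂b₂ᵀ: S₀ = 3·E₁, S₁ = −2·E₂; reading off coefficients, c₁ = (3, 0) and c₂ = (0, -2).
Hence T = (0, 1) ⊗ (2, 1) ⊗ (3, 0) + (1, 1) ⊗ (1, 2) ⊗ (0, -2), so rank(T) ≤ 2.
These bounds meet, so rank(T) = 2.

2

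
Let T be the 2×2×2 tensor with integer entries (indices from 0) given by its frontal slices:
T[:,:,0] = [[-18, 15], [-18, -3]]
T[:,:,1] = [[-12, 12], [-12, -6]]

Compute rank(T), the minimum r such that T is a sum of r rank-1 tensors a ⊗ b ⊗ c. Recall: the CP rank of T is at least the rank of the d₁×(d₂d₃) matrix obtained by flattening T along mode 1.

2

Lower bound: the mode-1 unfolding of T (rows indexed by i, columns by (j,k) = (0,0), (0,1), (1,0), (1,1)) is [[-18, -12, 15, 12], [-18, -12, -3, -6]].
There the 2×2 minor on rows i ∈ {0, 1}, columns (j,k) ∈ {(0,0), (1,0)} is det [[-18, 15], [-18, -3]] = 324 ≠ 0, so this unfolding has rank ≥ 2; CP rank is at least every unfolding rank, so rank(T) ≥ 2. (Unfolding ranks only ever bound the CP rank from below — rank(T) can be strictly larger than all of them — so the matching upper bound has to come from an explicit 2-term decomposition.)
Upper bound — finding two terms. Write S_k = T[:,:,k] for the frontal slices: S₀ = [[-18, 15], [-18, -3]], S₁ = [[-12, 12], [-12, -6]].
If T = a₁ ⊗ b₁ ⊗ c₁ + a₂ ⊗ b₂ ⊗ c₂ then each S_k = c₁[k]·a₁b₁ᵀ + c₂[k]·a₂b₂ᵀ. S₀ and S₁ are linearly independent, so a₁b₁ᵀ and a₂b₂ᵀ must span the same plane of matrices: they are the rank-1 matrices of the form x·S₀ + y·S₁.
det(x·S₀ + y·S₁) is 324·x² + 540·xy + 216·y² = 108·(3·x + 2·y)(x + y), vanishing at (x:y) = (2:-3) and (1:-1).
M₁ = 2·S₀ − 3·S₁ = [[0, -6], [0, 12]] = (-6)·(1, -2)(0, 1)ᵀ and M₂ = S₀ − S₁ = [[-6, 3], [-6, 3]] = (-3)·(1, 1)(2, -1)ᵀ, so take a₁ = (1, -2), b₁ = (0, 1), a₂ = (1, 1), b₂ = (2, -1).
Each slice is an integer combination of E₁ = a₁b₁ᵀ and E₂ = a₂b₂ᵀ: S₀ = 6·E₁ − 9·E₂, S₁ = 6·E₁ − 6·E₂; reading off coefficients, c₁ = (6, 6) and c₂ = (-9, -6).
Hence T = (1, -2) ⊗ (0, 1) ⊗ (6, 6) + (1, 1) ⊗ (2, -1) ⊗ (-9, -6), so rank(T) ≤ 2.
These bounds meet, so rank(T) = 2.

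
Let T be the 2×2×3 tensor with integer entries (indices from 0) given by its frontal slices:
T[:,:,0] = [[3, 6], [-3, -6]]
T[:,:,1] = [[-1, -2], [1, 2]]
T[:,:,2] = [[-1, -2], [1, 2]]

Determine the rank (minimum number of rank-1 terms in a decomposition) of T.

Lower bound: T ≠ 0 (e.g. T[0,0,0] = 3), so rank(T) ≥ 1.
Upper bound: the mode-1 fibre T[:,0,0] = [3, -3] gives a = (1, -1) (primitive direction); the mode-2 fibre T[0,:,0] = [3, 6] gives b = (1, 2); then c[k] = T[0,0,k] / (a[0]·b[0]) = [3, -1, -1] / 1 = (3, -1, -1).
Expanding (1, -1) ⊗ (1, 2) ⊗ (3, -1, -1) reproduces all 12 entries of T, so T = (1, -1) ⊗ (1, 2) ⊗ (3, -1, -1) and rank(T) ≤ 1.
These bounds meet, so rank(T) = 1.

1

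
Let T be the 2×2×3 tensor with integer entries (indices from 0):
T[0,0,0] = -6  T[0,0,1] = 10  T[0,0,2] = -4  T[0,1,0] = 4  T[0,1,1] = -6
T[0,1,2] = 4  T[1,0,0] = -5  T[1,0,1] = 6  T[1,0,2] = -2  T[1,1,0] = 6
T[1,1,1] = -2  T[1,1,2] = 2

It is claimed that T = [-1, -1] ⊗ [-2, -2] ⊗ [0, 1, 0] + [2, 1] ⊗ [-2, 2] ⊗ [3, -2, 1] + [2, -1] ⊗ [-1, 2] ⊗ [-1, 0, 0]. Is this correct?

Reconstruct entry (0,0,0) from the claimed factors: Σₗ aₗ[0]bₗ[0]cₗ[0] = (-1)·(-2)·(0) + (2)·(-2)·(3) + (2)·(-1)·(-1) = -10, but T[0,0,0] = -6. The claim is false.

No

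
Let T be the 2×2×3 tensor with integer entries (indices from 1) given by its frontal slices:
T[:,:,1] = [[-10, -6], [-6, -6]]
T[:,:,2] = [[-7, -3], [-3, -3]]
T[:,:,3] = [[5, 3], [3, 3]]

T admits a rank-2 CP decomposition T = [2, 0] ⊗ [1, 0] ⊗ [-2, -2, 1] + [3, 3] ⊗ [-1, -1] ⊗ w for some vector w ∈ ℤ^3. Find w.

w = [2, 1, -1]

Subtract the known terms from T to get the rank-1 residual R = [3, 3] ⊗ [-1, -1] ⊗ w, so R[i,j,k] = a[i]·b[j]·w[k]. Pick indices with nonzero a[1]·b[1] = (3)·(-1) = -3. Only the fibre through (1,1,·) is needed: R[1,1,:] = T[1,1,:] − Σₗ aₗ[1]bₗ[1]cₗ = [-10, -7, 5] − (2)·(1)·[-2, -2, 1] = [-6, -3, 3]. Then w[k] = R[1,1,k] / -3 for each k, giving w = [-6, -3, 3] / -3 = [2, 1, -1].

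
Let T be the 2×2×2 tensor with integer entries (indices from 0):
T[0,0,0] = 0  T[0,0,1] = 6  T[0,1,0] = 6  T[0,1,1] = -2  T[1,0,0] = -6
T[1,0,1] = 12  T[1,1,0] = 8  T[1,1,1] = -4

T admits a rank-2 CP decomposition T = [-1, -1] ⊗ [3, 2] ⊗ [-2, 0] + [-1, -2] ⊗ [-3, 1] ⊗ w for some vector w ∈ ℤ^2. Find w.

w = [-2, 2]

Subtract the known terms from T to get the rank-1 residual R = [-1, -2] ⊗ [-3, 1] ⊗ w, so R[i,j,k] = a[i]·b[j]·w[k]. Pick indices with nonzero a[0]·b[0] = (-1)·(-3) = 3. Only the fibre through (0,0,·) is needed: R[0,0,:] = T[0,0,:] − Σₗ aₗ[0]bₗ[0]cₗ = [0, 6] − (-1)·(3)·[-2, 0] = [-6, 6]. Then w[k] = R[0,0,k] / 3 for each k, giving w = [-6, 6] / 3 = [-2, 2].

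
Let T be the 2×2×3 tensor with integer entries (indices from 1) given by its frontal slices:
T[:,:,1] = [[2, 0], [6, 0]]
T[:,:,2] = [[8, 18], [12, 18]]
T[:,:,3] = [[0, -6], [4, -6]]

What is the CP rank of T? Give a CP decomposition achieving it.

rank(T) = 2

Lower bound: the mode-1 unfolding of T (rows indexed by i, columns by (j,k) = (1,1), (1,2), (1,3), (2,1), (2,2), (2,3)) is [[2, 8, 0, 0, 18, -6], [6, 12, 4, 0, 18, -6]].
There the 2×2 minor on rows i ∈ {1, 2}, columns (j,k) ∈ {(1,1), (1,2)} is det [[2, 8], [6, 12]] = -24 ≠ 0, so this unfolding has rank ≥ 2; CP rank is at least every unfolding rank, so rank(T) ≥ 2. (Unfolding ranks only ever bound the CP rank from below — rank(T) can be strictly larger than all of them — so the matching upper bound has to come from an explicit 2-term decomposition.)
Upper bound — finding two terms. Write S_k = T[:,:,k] for the frontal slices: S₁ = [[2, 0], [6, 0]], S₂ = [[8, 18], [12, 18]], S₃ = [[0, -6], [4, -6]].
If T = a₁ ⊗ b₁ ⊗ c₁ + a₂ ⊗ b₂ ⊗ c₂ then each S_k = c₁[k]·a₁b₁ᵀ + c₂[k]·a₂b₂ᵀ. S₁ and S₂ are linearly independent, so a₁b₁ᵀ and a₂b₂ᵀ must span the same plane of matrices: they are the rank-1 matrices of the form x·S₁ + y·S₂.
det(x·S₁ + y·S₂) is −72·xy − 72·y² = (-72)·(y)(x + y), vanishing at (x:y) = (1:0) and (1:-1).
M₁ = S₁ = [[2, 0], [6, 0]] = 2·(1, 3)(1, 0)ᵀ and M₂ = S₁ − S₂ = [[-6, -18], [-6, -18]] = (-6)·(1, 1)(1, 3)ᵀ, so take a₁ = (1, 3), b₁ = (1, 0), a₂ = (1, 1), b₂ = (1, 3).
Each slice is an integer combination of E₁ = a₁b₁ᵀ and E₂ = a₂b₂ᵀ: S₁ = 2·E₁, S₂ = 2·E₁ + 6·E₂, S₃ = 2·E₁ − 2·E₂; reading off coefficients, c₁ = (2, 2, 2) and c₂ = (0, 6, -2).
Hence T = (1, 3) ⊗ (1, 0) ⊗ (2, 2, 2) + (1, 1) ⊗ (1, 3) ⊗ (0, 6, -2), so rank(T) ≤ 2.
These bounds meet, so rank(T) = 2.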